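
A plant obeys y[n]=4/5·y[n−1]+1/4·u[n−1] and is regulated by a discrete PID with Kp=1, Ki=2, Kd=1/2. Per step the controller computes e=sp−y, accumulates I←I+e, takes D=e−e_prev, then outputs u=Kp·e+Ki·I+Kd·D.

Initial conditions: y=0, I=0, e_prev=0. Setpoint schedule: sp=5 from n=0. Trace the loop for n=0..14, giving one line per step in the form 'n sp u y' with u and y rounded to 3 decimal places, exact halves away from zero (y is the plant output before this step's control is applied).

0 5 17.500 0.000
1 5 9.688 4.375
2 5 7.711 5.922
3 5 4.039 6.665
4 5 2.212 6.342
5 5 1.870 5.626
6 5 2.562 4.969
7 5 3.532 4.615
8 5 4.265 4.575
9 5 4.565 4.726
10 5 4.502 4.922
11 5 4.262 5.063
12 5 4.021 5.116
13 5 3.878 5.098
14 5 3.848 5.048

(exact arithmetic carried between steps; '≈' marks a value shown rounded to 6 d.p. or computed from one; I and e_prev carry over from the previous line; the table rounds u and y to 3 d.p., halves away from zero)
n=0: y=0, sp=5, e=sp−y=5; I=5, D=e−e_prev=5; u=1·5+2·5+1/2·5=17.5; next y=4/5·0+1/4·17.5=4.375
n=1: y=4.375, sp=5, e=sp−y=0.625; I=5.625, D=e−e_prev=-4.375; u=1·0.625+2·5.625+1/2·(-4.375)=9.6875; next y=4/5·4.375+1/4·9.6875=5.921875
n=2: y=5.921875, sp=5, e=sp−y=-0.921875; I=4.703125, D=e−e_prev=-1.546875; u=1·(-0.921875)+2·4.703125+1/2·(-1.546875)≈7.710938; next y=4/5·5.921875+1/4·7.710938≈6.665234
n=3: y≈6.665234, sp=5, e=sp−y≈-1.665234; I≈3.037891, D=e−e_prev≈-0.743359; u=1·(-1.665234)+2·3.037891+1/2·(-0.743359)≈4.038867; next y=4/5·6.665234+1/4·4.038867≈6.341904
n=4: y≈6.341904, sp=5, e=sp−y≈-1.341904; I≈1.695986, D=e−e_prev≈0.323330; u=1·(-1.341904)+2·1.695986+1/2·0.323330≈2.211733; next y=4/5·6.341904+1/4·2.211733≈5.626457
n=5: y≈5.626457, sp=5, e=sp−y≈-0.626457; I≈1.069530, D=e−e_prev≈0.715448; u=1·(-0.626457)+2·1.069530+1/2·0.715448≈1.870326; next y=4/5·5.626457+1/4·1.870326≈4.968747
n=6: y≈4.968747, sp=5, e=sp−y≈0.031253; I≈1.100783, D=e−e_prev≈0.657710; u=1·0.031253+2·1.100783+1/2·0.657710≈2.561673; next y=4/5·4.968747+1/4·2.561673≈4.615416
n=7: y≈4.615416, sp=5, e=sp−y≈0.384584; I≈1.485367, D=e−e_prev≈0.353331; u=1·0.384584+2·1.485367+1/2·0.353331≈3.531983; next y=4/5·4.615416+1/4·3.531983≈4.575328
n=8: y≈4.575328, sp=5, e=sp−y≈0.424672; I≈1.910038, D=e−e_prev≈0.040087; u=1·0.424672+2·1.910038+1/2·0.040087≈4.264792; next y=4/5·4.575328+1/4·4.264792≈4.726461
n=9: y≈4.726461, sp=5, e=sp−y≈0.273539; I≈2.183578, D=e−e_prev≈-0.151132; u=1·0.273539+2·2.183578+1/2·(-0.151132)≈4.565128; next y=4/5·4.726461+1/4·4.565128≈4.922451
n=10: y≈4.922451, sp=5, e=sp−y≈0.077549; I≈2.261127, D=e−e_prev≈-0.195990; u=1·0.077549+2·2.261127+1/2·(-0.195990)≈4.501808; next y=4/5·4.922451+1/4·4.501808≈5.063413
n=11: y≈5.063413, sp=5, e=sp−y≈-0.063413; I≈2.197714, D=e−e_prev≈-0.140962; u=1·(-0.063413)+2·2.197714+1/2·(-0.140962)≈4.261535; next y=4/5·5.063413+1/4·4.261535≈5.116114
n=12: y≈5.116114, sp=5, e=sp−y≈-0.116114; I≈2.081600, D=e−e_prev≈-0.052701; u=1·(-0.116114)+2·2.081600+1/2·(-0.052701)≈4.020737; next y=4/5·5.116114+1/4·4.020737≈5.098075
n=13: y≈5.098075, sp=5, e=sp−y≈-0.098075; I≈1.983525, D=e−e_prev≈0.018039; u=1·(-0.098075)+2·1.983525+1/2·0.018039≈3.877995; next y=4/5·5.098075+1/4·3.877995≈5.047959
n=14: y≈5.047959, sp=5, e=sp−y≈-0.047959; I≈1.935566, D=e−e_prev≈0.050116; u=1·(-0.047959)+2·1.935566+1/2·0.050116≈3.848232; next y=4/5·5.047959+1/4·3.848232≈5.000425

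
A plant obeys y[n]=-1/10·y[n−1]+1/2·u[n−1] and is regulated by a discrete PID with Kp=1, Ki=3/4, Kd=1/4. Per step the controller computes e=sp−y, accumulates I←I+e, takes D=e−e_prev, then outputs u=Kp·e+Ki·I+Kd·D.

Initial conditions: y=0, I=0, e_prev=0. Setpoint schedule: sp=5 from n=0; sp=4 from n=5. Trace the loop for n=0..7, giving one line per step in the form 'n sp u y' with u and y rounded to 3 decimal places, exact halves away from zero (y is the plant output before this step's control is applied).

(exact arithmetic carried between steps; '≈' marks a value shown rounded to 6 d.p. or computed from one; I and e_prev carry over from the previous line; the table rounds u and y to 3 d.p., halves away from zero)
n=0: y=0, sp=5, e=sp−y=5; I=5, D=e−e_prev=5; u=1·5+3/4·5+1/4·5=10; next y=-1/10·0+1/2·10=5
n=1: y=5, sp=5, e=sp−y=0; I=5, D=e−e_prev=-5; u=1·0+3/4·5+1/4·(-5)=2.5; next y=-1/10·5+1/2·2.5=0.75
n=2: y=0.75, sp=5, e=sp−y=4.25; I=9.25, D=e−e_prev=4.25; u=1·4.25+3/4·9.25+1/4·4.25=12.25; next y=-1/10·0.75+1/2·12.25=6.05
n=3: y=6.05, sp=5, e=sp−y=-1.05; I=8.2, D=e−e_prev=-5.3; u=1·(-1.05)+3/4·8.2+1/4·(-5.3)=3.775; next y=-1/10·6.05+1/2·3.775=1.2825
n=4: y=1.2825, sp=5, e=sp−y=3.7175; I=11.9175, D=e−e_prev=4.7675; u=1·3.7175+3/4·11.9175+1/4·4.7675=13.8475; next y=-1/10·1.2825+1/2·13.8475=6.7955
n=5: y=6.7955, sp=4, e=sp−y=-2.7955; I=9.122, D=e−e_prev=-6.513; u=1·(-2.7955)+3/4·9.122+1/4·(-6.513)=2.41775; next y=-1/10·6.7955+1/2·2.41775=0.529325
n=6: y=0.529325, sp=4, e=sp−y=3.470675; I=12.592675, D=e−e_prev=6.266175; u=1·3.470675+3/4·12.592675+1/4·6.266175=14.481725; next y=-1/10·0.529325+1/2·14.481725=7.18793
n=7: y=7.18793, sp=4, e=sp−y=-3.18793; I=9.404745, D=e−e_prev=-6.658605; u=1·(-3.18793)+3/4·9.404745+1/4·(-6.658605)≈2.200978; next y=-1/10·7.18793+1/2·2.200978≈0.381696

0 5 10.000 0.000
1 5 2.500 5.000
2 5 12.250 0.750
3 5 3.775 6.050
4 5 13.848 1.283
5 4 2.418 6.796
6 4 14.482 0.529
7 4 2.201 7.188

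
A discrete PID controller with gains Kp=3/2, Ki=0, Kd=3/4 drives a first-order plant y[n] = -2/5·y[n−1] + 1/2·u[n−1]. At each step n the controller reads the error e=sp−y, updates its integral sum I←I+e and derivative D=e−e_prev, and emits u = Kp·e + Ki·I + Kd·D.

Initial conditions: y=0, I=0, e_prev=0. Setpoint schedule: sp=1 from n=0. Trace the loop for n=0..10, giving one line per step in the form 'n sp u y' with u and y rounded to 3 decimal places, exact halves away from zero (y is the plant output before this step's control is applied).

(exact arithmetic carried between steps; '≈' marks a value shown rounded to 6 d.p. or computed from one; I and e_prev carry over from the previous line; the table rounds u and y to 3 d.p., halves away from zero)
n=0: y=0, sp=1, e=sp−y=1; I=1, D=e−e_prev=1; u=3/2·1+0·1+3/4·1=2.25; next y=-2/5·0+1/2·2.25=1.125
n=1: y=1.125, sp=1, e=sp−y=-0.125; I=0.875, D=e−e_prev=-1.125; u=3/2·(-0.125)+0·0.875+3/4·(-1.125)=-1.03125; next y=-2/5·1.125+1/2·(-1.03125)=-0.965625
n=2: y=-0.965625, sp=1, e=sp−y=1.965625; I=2.840625, D=e−e_prev=2.090625; u=3/2·1.965625+0·2.840625+3/4·2.090625≈4.516406; next y=-2/5·(-0.965625)+1/2·4.516406≈2.644453
n=3: y≈2.644453, sp=1, e=sp−y≈-1.644453; I≈1.196172, D=e−e_prev≈-3.610078; u=3/2·(-1.644453)+0·1.196172+3/4·(-3.610078)≈-5.174238; next y=-2/5·2.644453+1/2·(-5.174238)≈-3.644900
n=4: y≈-3.644900, sp=1, e=sp−y≈4.644900; I≈5.841072, D=e−e_prev≈6.289354; u=3/2·4.644900+0·5.841072+3/4·6.289354≈11.684366; next y=-2/5·(-3.644900)+1/2·11.684366≈7.300143
n=5: y≈7.300143, sp=1, e=sp−y≈-6.300143; I≈-0.459071, D=e−e_prev≈-10.945043; u=3/2·(-6.300143)+0·(-0.459071)+3/4·(-10.945043)≈-17.658997; next y=-2/5·7.300143+1/2·(-17.658997)≈-11.749556
n=6: y≈-11.749556, sp=1, e=sp−y≈12.749556; I≈12.290485, D=e−e_prev≈19.049699; u=3/2·12.749556+0·12.290485+3/4·19.049699≈33.411608; next y=-2/5·(-11.749556)+1/2·33.411608≈21.405626
n=7: y≈21.405626, sp=1, e=sp−y≈-20.405626; I≈-8.115141, D=e−e_prev≈-33.155182; u=3/2·(-20.405626)+0·(-8.115141)+3/4·(-33.155182)≈-55.474826; next y=-2/5·21.405626+1/2·(-55.474826)≈-36.299663
n=8: y≈-36.299663, sp=1, e=sp−y≈37.299663; I≈29.184522, D=e−e_prev≈57.705289; u=3/2·37.299663+0·29.184522+3/4·57.705289≈99.228462; next y=-2/5·(-36.299663)+1/2·99.228462≈64.134096
n=9: y≈64.134096, sp=1, e=sp−y≈-63.134096; I≈-33.949574, D=e−e_prev≈-100.433760; u=3/2·(-63.134096)+0·(-33.949574)+3/4·(-100.433760)≈-170.026464; next y=-2/5·64.134096+1/2·(-170.026464)≈-110.666871
n=10: y≈-110.666871, sp=1, e=sp−y≈111.666871; I≈77.717296, D=e−e_prev≈174.800967; u=3/2·111.666871+0·77.717296+3/4·174.800967≈298.601031; next y=-2/5·(-110.666871)+1/2·298.601031≈193.567264

0 1 2.250 0.000
1 1 -1.031 1.125
2 1 4.516 -0.966
3 1 -5.174 2.644
4 1 11.684 -3.645
5 1 -17.659 7.300
6 1 33.412 -11.750
7 1 -55.475 21.406
8 1 99.228 -36.300
9 1 -170.026 64.134
10 1 298.601 -110.667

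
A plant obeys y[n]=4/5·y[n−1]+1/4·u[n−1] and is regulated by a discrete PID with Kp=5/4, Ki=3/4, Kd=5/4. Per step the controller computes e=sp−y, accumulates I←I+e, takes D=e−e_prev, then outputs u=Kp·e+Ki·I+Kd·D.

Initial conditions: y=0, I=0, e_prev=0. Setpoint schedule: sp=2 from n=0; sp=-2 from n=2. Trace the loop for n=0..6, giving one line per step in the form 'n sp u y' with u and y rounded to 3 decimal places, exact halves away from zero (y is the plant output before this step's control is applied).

0 2 6.500 0.000
1 2 0.219 1.625
2 -2 -9.590 1.355
3 -2 1.228 -1.314
4 -2 -4.474 -0.744
5 -2 -1.552 -1.714
6 -2 -2.832 -1.759

(exact arithmetic carried between steps; '≈' marks a value shown rounded to 6 d.p. or computed from one; I and e_prev carry over from the previous line; the table rounds u and y to 3 d.p., halves away from zero)
n=0: y=0, sp=2, e=sp−y=2; I=2, D=e−e_prev=2; u=5/4·2+3/4·2+5/4·2=6.5; next y=4/5·0+1/4·6.5=1.625
n=1: y=1.625, sp=2, e=sp−y=0.375; I=2.375, D=e−e_prev=-1.625; u=5/4·0.375+3/4·2.375+5/4·(-1.625)=0.21875; next y=4/5·1.625+1/4·0.21875≈1.354688
n=2: y≈1.354688, sp=-2, e=sp−y≈-3.354688; I≈-0.979688, D=e−e_prev≈-3.729688; u=5/4·(-3.354688)+3/4·(-0.979688)+5/4·(-3.729688)≈-9.590234; next y=4/5·1.354688+1/4·(-9.590234)≈-1.313809
n=3: y≈-1.313809, sp=-2, e=sp−y≈-0.686191; I≈-1.665879, D=e−e_prev≈2.668496; u=5/4·(-0.686191)+3/4·(-1.665879)+5/4·2.668496≈1.228472; next y=4/5·(-1.313809)+1/4·1.228472≈-0.743929
n=4: y≈-0.743929, sp=-2, e=sp−y≈-1.256071; I≈-2.921950, D=e−e_prev≈-0.569880; u=5/4·(-1.256071)+3/4·(-2.921950)+5/4·(-0.569880)≈-4.473901; next y=4/5·(-0.743929)+1/4·(-4.473901)≈-1.713618
n=5: y≈-1.713618, sp=-2, e=sp−y≈-0.286382; I≈-3.208332, D=e−e_prev≈0.969689; u=5/4·(-0.286382)+3/4·(-3.208332)+5/4·0.969689≈-1.552114; next y=4/5·(-1.713618)+1/4·(-1.552114)≈-1.758923
n=6: y≈-1.758923, sp=-2, e=sp−y≈-0.241077; I≈-3.449408, D=e−e_prev≈0.045305; u=5/4·(-0.241077)+3/4·(-3.449408)+5/4·0.045305≈-2.831771; next y=4/5·(-1.758923)+1/4·(-2.831771)≈-2.115081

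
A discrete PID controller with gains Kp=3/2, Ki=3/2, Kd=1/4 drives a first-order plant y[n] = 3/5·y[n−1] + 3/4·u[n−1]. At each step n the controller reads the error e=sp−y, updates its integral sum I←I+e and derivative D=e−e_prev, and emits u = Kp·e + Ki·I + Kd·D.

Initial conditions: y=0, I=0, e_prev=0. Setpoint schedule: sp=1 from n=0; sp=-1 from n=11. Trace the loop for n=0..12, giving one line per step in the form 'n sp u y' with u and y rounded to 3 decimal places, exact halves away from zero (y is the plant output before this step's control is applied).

0 1 3.250 0.000
1 1 -3.422 2.438
2 1 6.541 -1.104
3 1 -8.567 4.243
4 1 14.303 -3.879
5 1 -20.316 8.400
6 1 32.094 -10.197
7 1 -47.244 17.952
8 1 72.860 -24.662
9 1 -108.958 39.848
10 1 166.285 -57.810
11 -1 -256.887 90.028
12 -1 387.229 -138.649

(exact arithmetic carried between steps; '≈' marks a value shown rounded to 6 d.p. or computed from one; I and e_prev carry over from the previous line; the table rounds u and y to 3 d.p., halves away from zero)
n=0: y=0, sp=1, e=sp−y=1; I=1, D=e−e_prev=1; u=3/2·1+3/2·1+1/4·1=3.25; next y=3/5·0+3/4·3.25=2.4375
n=1: y=2.4375, sp=1, e=sp−y=-1.4375; I=-0.4375, D=e−e_prev=-2.4375; u=3/2·(-1.4375)+3/2·(-0.4375)+1/4·(-2.4375)=-3.421875; next y=3/5·2.4375+3/4·(-3.421875)≈-1.103906
n=2: y≈-1.103906, sp=1, e=sp−y≈2.103906; I≈1.666406, D=e−e_prev≈3.541406; u=3/2·2.103906+3/2·1.666406+1/4·3.541406≈6.540820; next y=3/5·(-1.103906)+3/4·6.540820≈4.243271
n=3: y≈4.243271, sp=1, e=sp−y≈-3.243271; I≈-1.576865, D=e−e_prev≈-5.347178; u=3/2·(-3.243271)+3/2·(-1.576865)+1/4·(-5.347178)≈-8.567000; next y=3/5·4.243271+3/4·(-8.567000)≈-3.879287
n=4: y≈-3.879287, sp=1, e=sp−y≈4.879287; I≈3.302422, D=e−e_prev≈8.122558; u=3/2·4.879287+3/2·3.302422+1/4·8.122558≈14.303202; next y=3/5·(-3.879287)+3/4·14.303202≈8.399829
n=5: y≈8.399829, sp=1, e=sp−y≈-7.399829; I≈-4.097408, D=e−e_prev≈-12.279116; u=3/2·(-7.399829)+3/2·(-4.097408)+1/4·(-12.279116)≈-20.315635; next y=3/5·8.399829+3/4·(-20.315635)≈-10.196829
n=6: y≈-10.196829, sp=1, e=sp−y≈11.196829; I≈7.099421, D=e−e_prev≈18.596658; u=3/2·11.196829+3/2·7.099421+1/4·18.596658≈32.093538; next y=3/5·(-10.196829)+3/4·32.093538≈17.952057
n=7: y≈17.952057, sp=1, e=sp−y≈-16.952057; I≈-9.852636, D=e−e_prev≈-28.148885; u=3/2·(-16.952057)+3/2·(-9.852636)+1/4·(-28.148885)≈-47.244260; next y=3/5·17.952057+3/4·(-47.244260)≈-24.661961
n=8: y≈-24.661961, sp=1, e=sp−y≈25.661961; I≈15.809325, D=e−e_prev≈42.614018; u=3/2·25.661961+3/2·15.809325+1/4·42.614018≈72.860434; next y=3/5·(-24.661961)+3/4·72.860434≈39.848149
n=9: y≈39.848149, sp=1, e=sp−y≈-38.848149; I≈-23.038824, D=e−e_prev≈-64.510110; u=3/2·(-38.848149)+3/2·(-23.038824)+1/4·(-64.510110)≈-108.957986; next y=3/5·39.848149+3/4·(-108.957986)≈-57.809600
n=10: y≈-57.809600, sp=1, e=sp−y≈58.809600; I≈35.770777, D=e−e_prev≈97.657749; u=3/2·58.809600+3/2·35.770777+1/4·97.657749≈166.285003; next y=3/5·(-57.809600)+3/4·166.285003≈90.027992
n=11: y≈90.027992, sp=-1, e=sp−y≈-91.027992; I≈-55.257215, D=e−e_prev≈-149.837593; u=3/2·(-91.027992)+3/2·(-55.257215)+1/4·(-149.837593)≈-256.887209; next y=3/5·90.027992+3/4·(-256.887209)≈-138.648612
n=12: y≈-138.648612, sp=-1, e=sp−y≈137.648612; I≈82.391396, D=e−e_prev≈228.676604; u=3/2·137.648612+3/2·82.391396+1/4·228.676604≈387.229163; next y=3/5·(-138.648612)+3/4·387.229163≈207.232705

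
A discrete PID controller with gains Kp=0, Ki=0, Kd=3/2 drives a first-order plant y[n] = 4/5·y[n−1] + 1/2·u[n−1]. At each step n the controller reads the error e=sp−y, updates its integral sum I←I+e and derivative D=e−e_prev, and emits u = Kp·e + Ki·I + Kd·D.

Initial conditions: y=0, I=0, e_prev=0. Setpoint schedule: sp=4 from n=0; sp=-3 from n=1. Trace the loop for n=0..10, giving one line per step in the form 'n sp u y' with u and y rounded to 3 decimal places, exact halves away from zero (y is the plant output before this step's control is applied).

0 4 6.000 0.000
1 -3 -15.000 3.000
2 -3 12.150 -5.100
3 -3 -10.643 1.995
4 -3 8.580 -3.725
5 -3 -7.553 1.310
6 -3 6.058 -2.728
7 -3 -5.362 0.846
8 -3 4.275 -2.004
9 -3 -3.808 0.534
10 -3 3.016 -1.476

(exact arithmetic carried between steps; '≈' marks a value shown rounded to 6 d.p. or computed from one; I and e_prev carry over from the previous line; the table rounds u and y to 3 d.p., halves away from zero)
n=0: y=0, sp=4, e=sp−y=4; I=4, D=e−e_prev=4; u=0·4+0·4+3/2·4=6; next y=4/5·0+1/2·6=3
n=1: y=3, sp=-3, e=sp−y=-6; I=-2, D=e−e_prev=-10; u=0·(-6)+0·(-2)+3/2·(-10)=-15; next y=4/5·3+1/2·(-15)=-5.1
n=2: y=-5.1, sp=-3, e=sp−y=2.1; I=0.1, D=e−e_prev=8.1; u=0·2.1+0·0.1+3/2·8.1=12.15; next y=4/5·(-5.1)+1/2·12.15=1.995
n=3: y=1.995, sp=-3, e=sp−y=-4.995; I=-4.895, D=e−e_prev=-7.095; u=0·(-4.995)+0·(-4.895)+3/2·(-7.095)=-10.6425; next y=4/5·1.995+1/2·(-10.6425)=-3.72525
n=4: y=-3.72525, sp=-3, e=sp−y=0.72525; I=-4.16975, D=e−e_prev=5.72025; u=0·0.72525+0·(-4.16975)+3/2·5.72025=8.580375; next y=4/5·(-3.72525)+1/2·8.580375≈1.309988
n=5: y≈1.309988, sp=-3, e=sp−y≈-4.309988; I≈-8.479738, D=e−e_prev≈-5.035238; u=0·(-4.309988)+0·(-8.479738)+3/2·(-5.035238)≈-7.552856; next y=4/5·1.309988+1/2·(-7.552856)≈-2.728438
n=6: y≈-2.728438, sp=-3, e=sp−y≈-0.271562; I≈-8.751299, D=e−e_prev≈4.038426; u=0·(-0.271562)+0·(-8.751299)+3/2·4.038426≈6.057638; next y=4/5·(-2.728438)+1/2·6.057638≈0.846069
n=7: y≈0.846069, sp=-3, e=sp−y≈-3.846069; I≈-12.597368, D=e−e_prev≈-3.574507; u=0·(-3.846069)+0·(-12.597368)+3/2·(-3.574507)≈-5.361760; next y=4/5·0.846069+1/2·(-5.361760)≈-2.004025
n=8: y≈-2.004025, sp=-3, e=sp−y≈-0.995975; I≈-13.593343, D=e−e_prev≈2.850094; u=0·(-0.995975)+0·(-13.593343)+3/2·2.850094≈4.275141; next y=4/5·(-2.004025)+1/2·4.275141≈0.534350
n=9: y≈0.534350, sp=-3, e=sp−y≈-3.534350; I≈-17.127693, D=e−e_prev≈-2.538375; u=0·(-3.534350)+0·(-17.127693)+3/2·(-2.538375)≈-3.807563; next y=4/5·0.534350+1/2·(-3.807563)≈-1.476301
n=10: y≈-1.476301, sp=-3, e=sp−y≈-1.523699; I≈-18.651392, D=e−e_prev≈2.010652; u=0·(-1.523699)+0·(-18.651392)+3/2·2.010652≈3.015977; next y=4/5·(-1.476301)+1/2·3.015977≈0.326948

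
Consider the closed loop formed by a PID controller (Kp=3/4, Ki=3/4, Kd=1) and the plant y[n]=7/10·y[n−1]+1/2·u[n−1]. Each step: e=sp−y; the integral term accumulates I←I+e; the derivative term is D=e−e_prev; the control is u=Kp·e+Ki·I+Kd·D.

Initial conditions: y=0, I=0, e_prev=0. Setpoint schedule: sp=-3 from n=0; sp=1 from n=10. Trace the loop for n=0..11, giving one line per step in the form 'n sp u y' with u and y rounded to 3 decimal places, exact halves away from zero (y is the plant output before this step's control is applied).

0 -3 -7.500 0.000
1 -3 2.625 -3.750
2 -3 -6.656 -1.313
3 -3 1.852 -4.247
4 -3 -5.647 -2.047
5 -3 1.362 -4.257
6 -3 -4.800 -2.299
7 -3 0.908 -4.009
8 -3 -4.187 -2.352
9 -3 0.453 -3.740
10 1 6.249 -2.392
11 1 -3.463 1.450

(exact arithmetic carried between steps; '≈' marks a value shown rounded to 6 d.p. or computed from one; I and e_prev carry over from the previous line; the table rounds u and y to 3 d.p., halves away from zero)
n=0: y=0, sp=-3, e=sp−y=-3; I=-3, D=e−e_prev=-3; u=3/4·(-3)+3/4·(-3)+1·(-3)=-7.5; next y=7/10·0+1/2·(-7.5)=-3.75
n=1: y=-3.75, sp=-3, e=sp−y=0.75; I=-2.25, D=e−e_prev=3.75; u=3/4·0.75+3/4·(-2.25)+1·3.75=2.625; next y=7/10·(-3.75)+1/2·2.625=-1.3125
n=2: y=-1.3125, sp=-3, e=sp−y=-1.6875; I=-3.9375, D=e−e_prev=-2.4375; u=3/4·(-1.6875)+3/4·(-3.9375)+1·(-2.4375)=-6.65625; next y=7/10·(-1.3125)+1/2·(-6.65625)=-4.246875
n=3: y=-4.246875, sp=-3, e=sp−y=1.246875; I=-2.690625, D=e−e_prev=2.934375; u=3/4·1.246875+3/4·(-2.690625)+1·2.934375≈1.851563; next y=7/10·(-4.246875)+1/2·1.851563≈-2.047031
n=4: y≈-2.047031, sp=-3, e=sp−y≈-0.952969; I≈-3.643594, D=e−e_prev≈-2.199844; u=3/4·(-0.952969)+3/4·(-3.643594)+1·(-2.199844)≈-5.647266; next y=7/10·(-2.047031)+1/2·(-5.647266)≈-4.256555
n=5: y≈-4.256555, sp=-3, e=sp−y≈1.256555; I≈-2.387039, D=e−e_prev≈2.209523; u=3/4·1.256555+3/4·(-2.387039)+1·2.209523≈1.361660; next y=7/10·(-4.256555)+1/2·1.361660≈-2.298758
n=6: y≈-2.298758, sp=-3, e=sp−y≈-0.701242; I≈-3.088281, D=e−e_prev≈-1.957796; u=3/4·(-0.701242)+3/4·(-3.088281)+1·(-1.957796)≈-4.799938; next y=7/10·(-2.298758)+1/2·(-4.799938)≈-4.009100
n=7: y≈-4.009100, sp=-3, e=sp−y≈1.009100; I≈-2.079181, D=e−e_prev≈1.710342; u=3/4·1.009100+3/4·(-2.079181)+1·1.710342≈0.907781; next y=7/10·(-4.009100)+1/2·0.907781≈-2.352479
n=8: y≈-2.352479, sp=-3, e=sp−y≈-0.647521; I≈-2.726701, D=e−e_prev≈-1.656621; u=3/4·(-0.647521)+3/4·(-2.726701)+1·(-1.656621)≈-4.187287; next y=7/10·(-2.352479)+1/2·(-4.187287)≈-3.740379
n=9: y≈-3.740379, sp=-3, e=sp−y≈0.740379; I≈-1.986322, D=e−e_prev≈1.387900; u=3/4·0.740379+3/4·(-1.986322)+1·1.387900≈0.453442; next y=7/10·(-3.740379)+1/2·0.453442≈-2.391544
n=10: y≈-2.391544, sp=1, e=sp−y≈3.391544; I≈1.405222, D=e−e_prev≈2.651165; u=3/4·3.391544+3/4·1.405222+1·2.651165≈6.248740; next y=7/10·(-2.391544)+1/2·6.248740≈1.450289
n=11: y≈1.450289, sp=1, e=sp−y≈-0.450289; I≈0.954933, D=e−e_prev≈-3.841833; u=3/4·(-0.450289)+3/4·0.954933+1·(-3.841833)≈-3.463350; next y=7/10·1.450289+1/2·(-3.463350)≈-0.716473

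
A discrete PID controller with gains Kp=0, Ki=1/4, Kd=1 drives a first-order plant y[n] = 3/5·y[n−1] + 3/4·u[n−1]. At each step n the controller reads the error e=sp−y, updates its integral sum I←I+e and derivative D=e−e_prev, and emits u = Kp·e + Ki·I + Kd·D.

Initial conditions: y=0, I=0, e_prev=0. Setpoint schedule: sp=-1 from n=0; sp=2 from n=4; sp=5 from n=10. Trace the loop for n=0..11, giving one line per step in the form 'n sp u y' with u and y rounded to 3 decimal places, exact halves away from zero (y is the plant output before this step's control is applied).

(exact arithmetic carried between steps; '≈' marks a value shown rounded to 6 d.p. or computed from one; I and e_prev carry over from the previous line; the table rounds u and y to 3 d.p., halves away from zero)
n=0: y=0, sp=-1, e=sp−y=-1; I=-1, D=e−e_prev=-1; u=0·(-1)+1/4·(-1)+1·(-1)=-1.25; next y=3/5·0+3/4·(-1.25)=-0.9375
n=1: y=-0.9375, sp=-1, e=sp−y=-0.0625; I=-1.0625, D=e−e_prev=0.9375; u=0·(-0.0625)+1/4·(-1.0625)+1·0.9375=0.671875; next y=3/5·(-0.9375)+3/4·0.671875≈-0.058594
n=2: y≈-0.058594, sp=-1, e=sp−y≈-0.941406; I≈-2.003906, D=e−e_prev≈-0.878906; u=0·(-0.941406)+1/4·(-2.003906)+1·(-0.878906)≈-1.379883; next y=3/5·(-0.058594)+3/4·(-1.379883)≈-1.070068
n=3: y≈-1.070068, sp=-1, e=sp−y≈0.070068; I≈-1.933838, D=e−e_prev≈1.011475; u=0·0.070068+1/4·(-1.933838)+1·1.011475≈0.528015; next y=3/5·(-1.070068)+3/4·0.528015≈-0.246030
n=4: y≈-0.246030, sp=2, e=sp−y≈2.246030; I≈0.312192, D=e−e_prev≈2.175961; u=0·2.246030+1/4·0.312192+1·2.175961≈2.254009; next y=3/5·(-0.246030)+3/4·2.254009≈1.542889
n=5: y≈1.542889, sp=2, e=sp−y≈0.457111; I≈0.769303, D=e−e_prev≈-1.788919; u=0·0.457111+1/4·0.769303+1·(-1.788919)≈-1.596593; next y=3/5·1.542889+3/4·(-1.596593)≈-0.271711
n=6: y≈-0.271711, sp=2, e=sp−y≈2.271711; I≈3.041014, D=e−e_prev≈1.814601; u=0·2.271711+1/4·3.041014+1·1.814601≈2.574854; next y=3/5·(-0.271711)+3/4·2.574854≈1.768114
n=7: y≈1.768114, sp=2, e=sp−y≈0.231886; I≈3.272900, D=e−e_prev≈-2.039825; u=0·0.231886+1/4·3.272900+1·(-2.039825)≈-1.221600; next y=3/5·1.768114+3/4·(-1.221600)≈0.144668
n=8: y≈0.144668, sp=2, e=sp−y≈1.855332; I≈5.128232, D=e−e_prev≈1.623445; u=0·1.855332+1/4·5.128232+1·1.623445≈2.905503; next y=3/5·0.144668+3/4·2.905503≈2.265929
n=9: y≈2.265929, sp=2, e=sp−y≈-0.265929; I≈4.862304, D=e−e_prev≈-2.121260; u=0·(-0.265929)+1/4·4.862304+1·(-2.121260)≈-0.905684; next y=3/5·2.265929+3/4·(-0.905684)≈0.680294
n=10: y≈0.680294, sp=5, e=sp−y≈4.319706; I≈9.182010, D=e−e_prev≈4.585635; u=0·4.319706+1/4·9.182010+1·4.585635≈6.881137; next y=3/5·0.680294+3/4·6.881137≈5.569029
n=11: y≈5.569029, sp=5, e=sp−y≈-0.569029; I≈8.612981, D=e−e_prev≈-4.888735; u=0·(-0.569029)+1/4·8.612981+1·(-4.888735)≈-2.735490; next y=3/5·5.569029+3/4·(-2.735490)≈1.289800

0 -1 -1.250 0.000
1 -1 0.672 -0.938
2 -1 -1.380 -0.059
3 -1 0.528 -1.070
4 2 2.254 -0.246
5 2 -1.597 1.543
6 2 2.575 -0.272
7 2 -1.222 1.768
8 2 2.906 0.145
9 2 -0.906 2.266
10 5 6.881 0.680
11 5 -2.735 5.569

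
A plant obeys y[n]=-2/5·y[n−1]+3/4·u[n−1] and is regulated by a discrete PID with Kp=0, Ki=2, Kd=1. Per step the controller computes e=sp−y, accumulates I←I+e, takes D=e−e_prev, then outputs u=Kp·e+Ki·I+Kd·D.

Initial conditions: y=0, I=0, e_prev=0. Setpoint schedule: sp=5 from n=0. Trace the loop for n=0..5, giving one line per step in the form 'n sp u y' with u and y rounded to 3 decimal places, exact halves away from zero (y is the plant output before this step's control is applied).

0 5 15.000 0.000
1 5 -13.750 11.250
2 5 63.188 -14.813
3 5 -127.634 53.316
4 5 354.965 -117.052
5 5 -861.589 313.045

(exact arithmetic carried between steps; '≈' marks a value shown rounded to 6 d.p. or computed from one; I and e_prev carry over from the previous line; the table rounds u and y to 3 d.p., halves away from zero)
n=0: y=0, sp=5, e=sp−y=5; I=5, D=e−e_prev=5; u=0·5+2·5+1·5=15; next y=-2/5·0+3/4·15=11.25
n=1: y=11.25, sp=5, e=sp−y=-6.25; I=-1.25, D=e−e_prev=-11.25; u=0·(-6.25)+2·(-1.25)+1·(-11.25)=-13.75; next y=-2/5·11.25+3/4·(-13.75)=-14.8125
n=2: y=-14.8125, sp=5, e=sp−y=19.8125; I=18.5625, D=e−e_prev=26.0625; u=0·19.8125+2·18.5625+1·26.0625=63.1875; next y=-2/5·(-14.8125)+3/4·63.1875=53.315625
n=3: y=53.315625, sp=5, e=sp−y=-48.315625; I=-29.753125, D=e−e_prev=-68.128125; u=0·(-48.315625)+2·(-29.753125)+1·(-68.128125)=-127.634375; next y=-2/5·53.315625+3/4·(-127.634375)≈-117.052031
n=4: y≈-117.052031, sp=5, e=sp−y≈122.052031; I≈92.298906, D=e−e_prev≈170.367656; u=0·122.052031+2·92.298906+1·170.367656≈354.965469; next y=-2/5·(-117.052031)+3/4·354.965469≈313.044914
n=5: y≈313.044914, sp=5, e=sp−y≈-308.044914; I≈-215.746008, D=e−e_prev≈-430.096945; u=0·(-308.044914)+2·(-215.746008)+1·(-430.096945)≈-861.588961; next y=-2/5·313.044914+3/4·(-861.588961)≈-771.409686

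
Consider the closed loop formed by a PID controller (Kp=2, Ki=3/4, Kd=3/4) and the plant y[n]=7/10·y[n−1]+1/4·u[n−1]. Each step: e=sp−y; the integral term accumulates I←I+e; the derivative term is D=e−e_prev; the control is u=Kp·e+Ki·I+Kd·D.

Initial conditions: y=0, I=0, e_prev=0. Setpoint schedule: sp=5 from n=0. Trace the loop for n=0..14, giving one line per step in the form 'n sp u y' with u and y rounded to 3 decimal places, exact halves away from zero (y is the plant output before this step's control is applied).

(exact arithmetic carried between steps; '≈' marks a value shown rounded to 6 d.p. or computed from one; I and e_prev carry over from the previous line; the table rounds u and y to 3 d.p., halves away from zero)
n=0: y=0, sp=5, e=sp−y=5; I=5, D=e−e_prev=5; u=2·5+3/4·5+3/4·5=17.5; next y=7/10·0+1/4·17.5=4.375
n=1: y=4.375, sp=5, e=sp−y=0.625; I=5.625, D=e−e_prev=-4.375; u=2·0.625+3/4·5.625+3/4·(-4.375)=2.1875; next y=7/10·4.375+1/4·2.1875=3.609375
n=2: y=3.609375, sp=5, e=sp−y=1.390625; I=7.015625, D=e−e_prev=0.765625; u=2·1.390625+3/4·7.015625+3/4·0.765625≈8.617188; next y=7/10·3.609375+1/4·8.617188≈4.680859
n=3: y≈4.680859, sp=5, e=sp−y≈0.319141; I≈7.334766, D=e−e_prev≈-1.071484; u=2·0.319141+3/4·7.334766+3/4·(-1.071484)≈5.335742; next y=7/10·4.680859+1/4·5.335742≈4.610537
n=4: y≈4.610537, sp=5, e=sp−y≈0.389463; I≈7.724229, D=e−e_prev≈0.070322; u=2·0.389463+3/4·7.724229+3/4·0.070322≈6.624839; next y=7/10·4.610537+1/4·6.624839≈4.883586
n=5: y≈4.883586, sp=5, e=sp−y≈0.116414; I≈7.840643, D=e−e_prev≈-0.273049; u=2·0.116414+3/4·7.840643+3/4·(-0.273049)≈5.908524; next y=7/10·4.883586+1/4·5.908524≈4.895641
n=6: y≈4.895641, sp=5, e=sp−y≈0.104359; I≈7.945002, D=e−e_prev≈-0.012055; u=2·0.104359+3/4·7.945002+3/4·(-0.012055)≈6.158428; next y=7/10·4.895641+1/4·6.158428≈4.966556
n=7: y≈4.966556, sp=5, e=sp−y≈0.033444; I≈7.978446, D=e−e_prev≈-0.070915; u=2·0.033444+3/4·7.978446+3/4·(-0.070915)≈5.997537; next y=7/10·4.966556+1/4·5.997537≈4.975973
n=8: y≈4.975973, sp=5, e=sp−y≈0.024027; I≈8.002473, D=e−e_prev≈-0.009418; u=2·0.024027+3/4·8.002473+3/4·(-0.009418)≈6.042845; next y=7/10·4.975973+1/4·6.042845≈4.993893
n=9: y≈4.993893, sp=5, e=sp−y≈0.006107; I≈8.008580, D=e−e_prev≈-0.017919; u=2·0.006107+3/4·8.008580+3/4·(-0.017919)≈6.005211; next y=7/10·4.993893+1/4·6.005211≈4.997027
n=10: y≈4.997027, sp=5, e=sp−y≈0.002973; I≈8.011553, D=e−e_prev≈-0.003135; u=2·0.002973+3/4·8.011553+3/4·(-0.003135)≈6.012259; next y=7/10·4.997027+1/4·6.012259≈5.000984
n=11: y≈5.000984, sp=5, e=sp−y≈-0.000984; I≈8.010569, D=e−e_prev≈-0.003956; u=2·(-0.000984)+3/4·8.010569+3/4·(-0.003956)≈6.002992; next y=7/10·5.000984+1/4·6.002992≈5.001437
n=12: y≈5.001437, sp=5, e=sp−y≈-0.001437; I≈8.009132, D=e−e_prev≈-0.000453; u=2·(-0.001437)+3/4·8.009132+3/4·(-0.000453)≈6.003636; next y=7/10·5.001437+1/4·6.003636≈5.001915
n=13: y≈5.001915, sp=5, e=sp−y≈-0.001915; I≈8.007218, D=e−e_prev≈-0.000478; u=2·(-0.001915)+3/4·8.007218+3/4·(-0.000478)≈6.001225; next y=7/10·5.001915+1/4·6.001225≈5.001647
n=14: y≈5.001647, sp=5, e=sp−y≈-0.001647; I≈8.005571, D=e−e_prev≈0.000268; u=2·(-0.001647)+3/4·8.005571+3/4·0.000268≈6.001086; next y=7/10·5.001647+1/4·6.001086≈5.001424

0 5 17.500 0.000
1 5 2.188 4.375
2 5 8.617 3.609
3 5 5.336 4.681
4 5 6.625 4.611
5 5 5.909 4.884
6 5 6.158 4.896
7 5 5.998 4.967
8 5 6.043 4.976
9 5 6.005 4.994
10 5 6.012 4.997
11 5 6.003 5.001
12 5 6.004 5.001
13 5 6.001 5.002
14 5 6.001 5.002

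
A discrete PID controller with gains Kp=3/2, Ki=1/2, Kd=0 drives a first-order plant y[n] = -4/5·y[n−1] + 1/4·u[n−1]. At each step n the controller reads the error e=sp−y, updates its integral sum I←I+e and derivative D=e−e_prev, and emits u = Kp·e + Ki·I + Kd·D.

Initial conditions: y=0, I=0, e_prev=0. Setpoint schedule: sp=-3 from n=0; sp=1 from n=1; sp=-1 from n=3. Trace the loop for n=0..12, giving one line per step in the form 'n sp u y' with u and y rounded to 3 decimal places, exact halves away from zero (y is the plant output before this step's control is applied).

(exact arithmetic carried between steps; '≈' marks a value shown rounded to 6 d.p. or computed from one; I and e_prev carry over from the previous line; the table rounds u and y to 3 d.p., halves away from zero)
n=0: y=0, sp=-3, e=sp−y=-3; I=-3, D=e−e_prev=-3; u=3/2·(-3)+1/2·(-3)+0·(-3)=-6; next y=-4/5·0+1/4·(-6)=-1.5
n=1: y=-1.5, sp=1, e=sp−y=2.5; I=-0.5, D=e−e_prev=5.5; u=3/2·2.5+1/2·(-0.5)+0·5.5=3.5; next y=-4/5·(-1.5)+1/4·3.5=2.075
n=2: y=2.075, sp=1, e=sp−y=-1.075; I=-1.575, D=e−e_prev=-3.575; u=3/2·(-1.075)+1/2·(-1.575)+0·(-3.575)=-2.4; next y=-4/5·2.075+1/4·(-2.4)=-2.26
n=3: y=-2.26, sp=-1, e=sp−y=1.26; I=-0.315, D=e−e_prev=2.335; u=3/2·1.26+1/2·(-0.315)+0·2.335=1.7325; next y=-4/5·(-2.26)+1/4·1.7325=2.241125
n=4: y=2.241125, sp=-1, e=sp−y=-3.241125; I=-3.556125, D=e−e_prev=-4.501125; u=3/2·(-3.241125)+1/2·(-3.556125)+0·(-4.501125)=-6.63975; next y=-4/5·2.241125+1/4·(-6.63975)≈-3.452838
n=5: y≈-3.452838, sp=-1, e=sp−y≈2.452838; I≈-1.103288, D=e−e_prev≈5.693963; u=3/2·2.452838+1/2·(-1.103288)+0·5.693963≈3.127613; next y=-4/5·(-3.452838)+1/4·3.127613≈3.544173
n=6: y≈3.544173, sp=-1, e=sp−y≈-4.544173; I≈-5.647461, D=e−e_prev≈-6.997011; u=3/2·(-4.544173)+1/2·(-5.647461)+0·(-6.997011)≈-9.63999; next y=-4/5·3.544173+1/4·(-9.63999)≈-5.245336
n=7: y=-5.245336, sp=-1, e=sp−y=4.245336; I≈-1.402125, D=e−e_prev≈8.789509; u=3/2·4.245336+1/2·(-1.402125)+0·8.789509≈5.666942; next y=-4/5·(-5.245336)+1/4·5.666942≈5.613004
n=8: y≈5.613004, sp=-1, e=sp−y≈-6.613004; I≈-8.015129, D=e−e_prev≈-10.858340; u=3/2·(-6.613004)+1/2·(-8.015129)+0·(-10.858340)≈-13.927071; next y=-4/5·5.613004+1/4·(-13.927071)≈-7.972171
n=9: y≈-7.972171, sp=-1, e=sp−y≈6.972171; I≈-1.042958, D=e−e_prev≈13.585175; u=3/2·6.972171+1/2·(-1.042958)+0·13.585175≈9.936778; next y=-4/5·(-7.972171)+1/4·9.936778≈8.861931
n=10: y≈8.861931, sp=-1, e=sp−y≈-9.861931; I≈-10.904889, D=e−e_prev≈-16.834102; u=3/2·(-9.861931)+1/2·(-10.904889)+0·(-16.834102)≈-20.245341; next y=-4/5·8.861931+1/4·(-20.245341)≈-12.150880
n=11: y≈-12.150880, sp=-1, e=sp−y≈11.150880; I≈0.245991, D=e−e_prev≈21.012812; u=3/2·11.150880+1/2·0.245991+0·21.012812≈16.849316; next y=-4/5·(-12.150880)+1/4·16.849316≈13.933033
n=12: y≈13.933033, sp=-1, e=sp−y≈-14.933033; I≈-14.687042, D=e−e_prev≈-26.083914; u=3/2·(-14.933033)+1/2·(-14.687042)+0·(-26.083914)≈-29.743071; next y=-4/5·13.933033+1/4·(-29.743071)≈-18.582194

0 -3 -6.000 0.000
1 1 3.500 -1.500
2 1 -2.400 2.075
3 -1 1.733 -2.260
4 -1 -6.640 2.241
5 -1 3.128 -3.453
6 -1 -9.640 3.544
7 -1 5.667 -5.245
8 -1 -13.927 5.613
9 -1 9.937 -7.972
10 -1 -20.245 8.862
11 -1 16.849 -12.151
12 -1 -29.743 13.933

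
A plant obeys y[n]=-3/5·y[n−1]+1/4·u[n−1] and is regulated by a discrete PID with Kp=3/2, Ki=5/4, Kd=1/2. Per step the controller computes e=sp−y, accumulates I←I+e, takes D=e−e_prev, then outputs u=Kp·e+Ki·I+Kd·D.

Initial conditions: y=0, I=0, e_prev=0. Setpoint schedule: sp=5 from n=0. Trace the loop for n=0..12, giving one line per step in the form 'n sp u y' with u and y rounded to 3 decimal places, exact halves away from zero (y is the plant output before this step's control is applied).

0 5 16.250 0.000
1 5 6.797 4.063
2 5 25.603 -0.738
3 5 5.734 6.844
4 5 38.148 -2.673
5 5 -1.912 11.141
6 5 56.804 -7.163
7 5 -20.543 18.498
8 5 88.298 -16.235
9 5 -58.688 31.815
10 5 144.941 -33.761
11 5 -132.719 56.492
12 5 249.636 -67.075

(exact arithmetic carried between steps; '≈' marks a value shown rounded to 6 d.p. or computed from one; I and e_prev carry over from the previous line; the table rounds u and y to 3 d.p., halves away from zero)
n=0: y=0, sp=5, e=sp−y=5; I=5, D=e−e_prev=5; u=3/2·5+5/4·5+1/2·5=16.25; next y=-3/5·0+1/4·16.25=4.0625
n=1: y=4.0625, sp=5, e=sp−y=0.9375; I=5.9375, D=e−e_prev=-4.0625; u=3/2·0.9375+5/4·5.9375+1/2·(-4.0625)=6.796875; next y=-3/5·4.0625+1/4·6.796875≈-0.738281
n=2: y≈-0.738281, sp=5, e=sp−y≈5.738281; I≈11.675781, D=e−e_prev≈4.800781; u=3/2·5.738281+5/4·11.675781+1/2·4.800781≈25.602539; next y=-3/5·(-0.738281)+1/4·25.602539≈6.843604
n=3: y≈6.843604, sp=5, e=sp−y≈-1.843604; I≈9.832178, D=e−e_prev≈-7.581885; u=3/2·(-1.843604)+5/4·9.832178+1/2·(-7.581885)≈5.733875; next y=-3/5·6.843604+1/4·5.733875≈-2.672693
n=4: y≈-2.672693, sp=5, e=sp−y≈7.672693; I≈17.504871, D=e−e_prev≈9.516297; u=3/2·7.672693+5/4·17.504871+1/2·9.516297≈38.148278; next y=-3/5·(-2.672693)+1/4·38.148278≈11.140686
n=5: y≈11.140686, sp=5, e=sp−y≈-6.140686; I≈11.364186, D=e−e_prev≈-13.813379; u=3/2·(-6.140686)+5/4·11.364186+1/2·(-13.813379)≈-1.912486; next y=-3/5·11.140686+1/4·(-1.912486)≈-7.162533
n=6: y≈-7.162533, sp=5, e=sp−y≈12.162533; I≈23.526718, D=e−e_prev≈18.303218; u=3/2·12.162533+5/4·23.526718+1/2·18.303218≈56.803806; next y=-3/5·(-7.162533)+1/4·56.803806≈18.498471
n=7: y≈18.498471, sp=5, e=sp−y≈-13.498471; I≈10.028247, D=e−e_prev≈-25.661004; u=3/2·(-13.498471)+5/4·10.028247+1/2·(-25.661004)≈-20.542900; next y=-3/5·18.498471+1/4·(-20.542900)≈-16.234808
n=8: y≈-16.234808, sp=5, e=sp−y≈21.234808; I≈31.263055, D=e−e_prev≈34.733279; u=3/2·21.234808+5/4·31.263055+1/2·34.733279≈88.297670; next y=-3/5·(-16.234808)+1/4·88.297670≈31.815302
n=9: y≈31.815302, sp=5, e=sp−y≈-26.815302; I≈4.447753, D=e−e_prev≈-48.050110; u=3/2·(-26.815302)+5/4·4.447753+1/2·(-48.050110)≈-58.688317; next y=-3/5·31.815302+1/4·(-58.688317)≈-33.761260
n=10: y≈-33.761260, sp=5, e=sp−y≈38.761260; I≈43.209013, D=e−e_prev≈65.576562; u=3/2·38.761260+5/4·43.209013+1/2·65.576562≈144.941438; next y=-3/5·(-33.761260)+1/4·144.941438≈56.492116
n=11: y≈56.492116, sp=5, e=sp−y≈-51.492116; I≈-8.283103, D=e−e_prev≈-90.253376; u=3/2·(-51.492116)+5/4·(-8.283103)+1/2·(-90.253376)≈-132.718740; next y=-3/5·56.492116+1/4·(-132.718740)≈-67.074954
n=12: y≈-67.074954, sp=5, e=sp−y≈72.074954; I≈63.791852, D=e−e_prev≈123.567070; u=3/2·72.074954+5/4·63.791852+1/2·123.567070≈249.635782; next y=-3/5·(-67.074954)+1/4·249.635782≈102.653918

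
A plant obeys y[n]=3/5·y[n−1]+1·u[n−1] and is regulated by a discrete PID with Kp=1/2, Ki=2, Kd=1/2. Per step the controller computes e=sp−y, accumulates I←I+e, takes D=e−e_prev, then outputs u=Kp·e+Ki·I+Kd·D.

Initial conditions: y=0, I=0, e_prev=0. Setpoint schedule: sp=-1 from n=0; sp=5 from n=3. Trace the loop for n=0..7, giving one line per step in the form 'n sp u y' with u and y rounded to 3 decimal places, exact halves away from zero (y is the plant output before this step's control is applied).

(exact arithmetic carried between steps; '≈' marks a value shown rounded to 6 d.p. or computed from one; I and e_prev carry over from the previous line; the table rounds u and y to 3 d.p., halves away from zero)
n=0: y=0, sp=-1, e=sp−y=-1; I=-1, D=e−e_prev=-1; u=1/2·(-1)+2·(-1)+1/2·(-1)=-3; next y=3/5·0+1·(-3)=-3
n=1: y=-3, sp=-1, e=sp−y=2; I=1, D=e−e_prev=3; u=1/2·2+2·1+1/2·3=4.5; next y=3/5·(-3)+1·4.5=2.7
n=2: y=2.7, sp=-1, e=sp−y=-3.7; I=-2.7, D=e−e_prev=-5.7; u=1/2·(-3.7)+2·(-2.7)+1/2·(-5.7)=-10.1; next y=3/5·2.7+1·(-10.1)=-8.48
n=3: y=-8.48, sp=5, e=sp−y=13.48; I=10.78, D=e−e_prev=17.18; u=1/2·13.48+2·10.78+1/2·17.18=36.89; next y=3/5·(-8.48)+1·36.89=31.802
n=4: y=31.802, sp=5, e=sp−y=-26.802; I=-16.022, D=e−e_prev=-40.282; u=1/2·(-26.802)+2·(-16.022)+1/2·(-40.282)=-65.586; next y=3/5·31.802+1·(-65.586)=-46.5048
n=5: y=-46.5048, sp=5, e=sp−y=51.5048; I=35.4828, D=e−e_prev=78.3068; u=1/2·51.5048+2·35.4828+1/2·78.3068=135.8714; next y=3/5·(-46.5048)+1·135.8714=107.96852
n=6: y=107.96852, sp=5, e=sp−y=-102.96852; I=-67.48572, D=e−e_prev=-154.47332; u=1/2·(-102.96852)+2·(-67.48572)+1/2·(-154.47332)=-263.69236; next y=3/5·107.96852+1·(-263.69236)=-198.911248
n=7: y=-198.911248, sp=5, e=sp−y=203.911248; I=136.425528, D=e−e_prev=306.879768; u=1/2·203.911248+2·136.425528+1/2·306.879768=528.246564; next y=3/5·(-198.911248)+1·528.246564≈408.899815

0 -1 -3.000 0.000
1 -1 4.500 -3.000
2 -1 -10.100 2.700
3 5 36.890 -8.480
4 5 -65.586 31.802
5 5 135.871 -46.505
6 5 -263.692 107.969
7 5 528.247 -198.911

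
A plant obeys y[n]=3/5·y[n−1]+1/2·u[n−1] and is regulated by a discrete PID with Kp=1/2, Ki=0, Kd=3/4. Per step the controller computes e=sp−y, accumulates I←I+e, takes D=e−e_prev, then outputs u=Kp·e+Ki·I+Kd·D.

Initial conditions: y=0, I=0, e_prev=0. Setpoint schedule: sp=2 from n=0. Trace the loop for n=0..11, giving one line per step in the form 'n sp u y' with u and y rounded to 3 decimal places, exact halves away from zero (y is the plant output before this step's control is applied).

0 2 2.500 0.000
1 2 -0.563 1.250
2 2 1.352 0.469
3 2 0.155 0.957
4 2 0.903 0.652
5 2 0.436 0.843
6 2 0.728 0.723
7 2 0.545 0.798
8 2 0.659 0.751
9 2 0.588 0.780
10 2 0.633 0.762
11 2 0.605 0.774

(exact arithmetic carried between steps; '≈' marks a value shown rounded to 6 d.p. or computed from one; I and e_prev carry over from the previous line; the table rounds u and y to 3 d.p., halves away from zero)
n=0: y=0, sp=2, e=sp−y=2; I=2, D=e−e_prev=2; u=1/2·2+0·2+3/4·2=2.5; next y=3/5·0+1/2·2.5=1.25
n=1: y=1.25, sp=2, e=sp−y=0.75; I=2.75, D=e−e_prev=-1.25; u=1/2·0.75+0·2.75+3/4·(-1.25)=-0.5625; next y=3/5·1.25+1/2·(-0.5625)=0.46875
n=2: y=0.46875, sp=2, e=sp−y=1.53125; I=4.28125, D=e−e_prev=0.78125; u=1/2·1.53125+0·4.28125+3/4·0.78125≈1.351563; next y=3/5·0.46875+1/2·1.351563≈0.957031
n=3: y≈0.957031, sp=2, e=sp−y≈1.042969; I≈5.324219, D=e−e_prev≈-0.488281; u=1/2·1.042969+0·5.324219+3/4·(-0.488281)≈0.155273; next y=3/5·0.957031+1/2·0.155273≈0.651855
n=4: y≈0.651855, sp=2, e=sp−y≈1.348145; I≈6.672363, D=e−e_prev≈0.305176; u=1/2·1.348145+0·6.672363+3/4·0.305176≈0.902954; next y=3/5·0.651855+1/2·0.902954≈0.842590
n=5: y≈0.842590, sp=2, e=sp−y≈1.157410; I≈7.829773, D=e−e_prev≈-0.190735; u=1/2·1.157410+0·7.829773+3/4·(-0.190735)≈0.435654; next y=3/5·0.842590+1/2·0.435654≈0.723381
n=6: y≈0.723381, sp=2, e=sp−y≈1.276619; I≈9.106392, D=e−e_prev≈0.119209; u=1/2·1.276619+0·9.106392+3/4·0.119209≈0.727716; next y=3/5·0.723381+1/2·0.727716≈0.797887
n=7: y≈0.797887, sp=2, e=sp−y≈1.202113; I≈10.308505, D=e−e_prev≈-0.074506; u=1/2·1.202113+0·10.308505+3/4·(-0.074506)≈0.545177; next y=3/5·0.797887+1/2·0.545177≈0.751321
n=8: y≈0.751321, sp=2, e=sp−y≈1.248679; I≈11.557184, D=e−e_prev≈0.046566; u=1/2·1.248679+0·11.557184+3/4·0.046566≈0.659264; next y=3/5·0.751321+1/2·0.659264≈0.780425
n=9: y≈0.780425, sp=2, e=sp−y≈1.219575; I≈12.776760, D=e−e_prev≈-0.029104; u=1/2·1.219575+0·12.776760+3/4·(-0.029104)≈0.587960; next y=3/5·0.780425+1/2·0.587960≈0.762235
n=10: y≈0.762235, sp=2, e=sp−y≈1.237765; I≈14.014525, D=e−e_prev≈0.018190; u=1/2·1.237765+0·14.014525+3/4·0.018190≈0.632525; next y=3/5·0.762235+1/2·0.632525≈0.773603
n=11: y≈0.773603, sp=2, e=sp−y≈1.226397; I≈15.240922, D=e−e_prev≈-0.011369; u=1/2·1.226397+0·15.240922+3/4·(-0.011369)≈0.604672; next y=3/5·0.773603+1/2·0.604672≈0.766498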